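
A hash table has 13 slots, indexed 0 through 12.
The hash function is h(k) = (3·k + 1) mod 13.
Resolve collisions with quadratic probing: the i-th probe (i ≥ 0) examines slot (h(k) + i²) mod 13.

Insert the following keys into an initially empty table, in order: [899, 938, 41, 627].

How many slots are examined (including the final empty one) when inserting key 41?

Insert 899: h=7, slot 7 empty → index 7.
Insert 938: h=7, slot 7 occupied → index 8.
Insert 41: h=7, slots 7,8 occupied → index 11.
Insert 627: h=10, slot 10 empty → index 10.
Table: [., ., ., ., ., ., ., 899, 938, ., 627, 41, .]

3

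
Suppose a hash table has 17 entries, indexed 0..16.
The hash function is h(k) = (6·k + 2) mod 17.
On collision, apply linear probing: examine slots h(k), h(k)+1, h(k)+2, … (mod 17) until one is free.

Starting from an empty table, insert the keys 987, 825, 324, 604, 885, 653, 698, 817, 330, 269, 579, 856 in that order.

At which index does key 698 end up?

Insert 987: h=8, slot 8 empty → index 8.
Insert 825: h=5, slot 5 empty → index 5.
Insert 324: h=8, slot 8 occupied → index 9.
Insert 604: h=5, slot 5 occupied → index 6.
Insert 885: h=8, slots 8,9 occupied → index 10.
Insert 653: h=10, slot 10 occupied → index 11.
Insert 698: h=8, slots 8,9,10,11 occupied → index 12.
Insert 817: h=8, slots 8,9,10,11,12 occupied → index 13.
Insert 330: h=10, slots 10,11,12,13 occupied → index 14.
Insert 269: h=1, slot 1 empty → index 1.
Insert 579: h=8, slots 8,9,10,11,12,13,14 occupied → index 15.
Insert 856: h=4, slot 4 empty → index 4.
Table: [-, 269, -, -, 856, 825, 604, -, 987, 324, 885, 653, 698, 817, 330, 579, -]

12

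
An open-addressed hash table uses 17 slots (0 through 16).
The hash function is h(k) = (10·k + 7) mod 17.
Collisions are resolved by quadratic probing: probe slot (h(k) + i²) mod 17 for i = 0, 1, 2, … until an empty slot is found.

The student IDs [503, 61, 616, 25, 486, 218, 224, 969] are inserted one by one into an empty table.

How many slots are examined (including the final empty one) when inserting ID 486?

503: h=5 -> slot 5
61: h=5, probe 5,6 -> slot 6
616: h=13 -> slot 13
25: h=2 -> slot 2
486: h=5, probe 5,6,9 -> slot 9
218: h=11 -> slot 11
224: h=3 -> slot 3
969: h=7 -> slot 7
Table: [-, -, 25, 224, -, 503, 61, 969, -, 486, -, 218, -, 616, -, -, -]

3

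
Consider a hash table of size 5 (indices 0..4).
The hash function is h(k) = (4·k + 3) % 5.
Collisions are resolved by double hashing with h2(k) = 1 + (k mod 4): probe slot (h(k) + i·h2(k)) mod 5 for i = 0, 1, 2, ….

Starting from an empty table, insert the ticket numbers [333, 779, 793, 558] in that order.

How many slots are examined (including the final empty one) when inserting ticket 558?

2

333: h=0 -> slot 0
779: h=4 -> slot 4
793: h=0, h2=2, probe 0,2 -> slot 2
558: h=0, h2=3, probe 0,3 -> slot 3
Table: [333, ∅, 793, 558, 779]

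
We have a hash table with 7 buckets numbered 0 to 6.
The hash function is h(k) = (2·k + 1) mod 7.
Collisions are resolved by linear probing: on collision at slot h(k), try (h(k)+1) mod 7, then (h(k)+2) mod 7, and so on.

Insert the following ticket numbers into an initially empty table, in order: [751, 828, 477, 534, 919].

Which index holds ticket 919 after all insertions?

Insert 751: h=5, slot 5 empty => index 5.
Insert 828: h=5, slot 5 occupied => index 6.
Insert 477: h=3, slot 3 empty => index 3.
Insert 534: h=5, slots 5,6 occupied => index 0.
Insert 919: h=5, slots 5,6,0 occupied => index 1.
Table: [534, 919, -, 477, -, 751, 828]

1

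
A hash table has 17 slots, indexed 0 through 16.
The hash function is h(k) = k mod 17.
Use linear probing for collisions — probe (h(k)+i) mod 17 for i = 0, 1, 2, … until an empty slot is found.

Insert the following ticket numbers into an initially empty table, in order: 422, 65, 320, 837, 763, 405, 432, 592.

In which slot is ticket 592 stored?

Insert 422: h=14, slot 14 empty → index 14.
Insert 65: h=14, slot 14 occupied → index 15.
Insert 320: h=14, slots 14,15 occupied → index 16.
Insert 837: h=4, slot 4 empty → index 4.
Insert 763: h=15, slots 15,16 occupied → index 0.
Insert 405: h=14, slots 14,15,16,0 occupied → index 1.
Insert 432: h=7, slot 7 empty → index 7.
Insert 592: h=14, slots 14,15,16,0,1 occupied → index 2.
Table: [763, 405, 592, ∅, 837, ∅, ∅, 432, ∅, ∅, ∅, ∅, ∅, ∅, 422, 65, 320]

2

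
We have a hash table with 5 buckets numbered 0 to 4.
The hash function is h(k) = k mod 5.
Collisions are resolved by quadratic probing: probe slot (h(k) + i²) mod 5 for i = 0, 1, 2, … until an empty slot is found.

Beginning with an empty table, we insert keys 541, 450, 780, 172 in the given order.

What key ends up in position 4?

541: h=1 → slot 1
450: h=0 → slot 0
780: h=0, probe 0,1,4 → slot 4
172: h=2 → slot 2
Table: [450, 541, 172, —, 780]

780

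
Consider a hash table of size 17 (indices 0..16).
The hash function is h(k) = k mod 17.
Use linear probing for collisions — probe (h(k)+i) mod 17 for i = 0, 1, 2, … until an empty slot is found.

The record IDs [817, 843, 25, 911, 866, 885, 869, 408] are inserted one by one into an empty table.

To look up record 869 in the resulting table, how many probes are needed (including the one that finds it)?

2

817 hashes to 1; slot 1 is free -> place at 1.
843 hashes to 10; slot 10 is free -> place at 10.
25 hashes to 8; slot 8 is free -> place at 8.
911 hashes to 10; 10 taken -> place at 11.
866 hashes to 16; slot 16 is free -> place at 16.
885 hashes to 1; 1 taken -> place at 2.
869 hashes to 2; 2 taken -> place at 3.
408 hashes to 0; slot 0 is free -> place at 0.
Table: [408, 817, 885, 869, —, —, —, —, 25, —, 843, 911, —, —, —, —, 866]
Lookup 869: h=2, probe 2,3 → found at 3.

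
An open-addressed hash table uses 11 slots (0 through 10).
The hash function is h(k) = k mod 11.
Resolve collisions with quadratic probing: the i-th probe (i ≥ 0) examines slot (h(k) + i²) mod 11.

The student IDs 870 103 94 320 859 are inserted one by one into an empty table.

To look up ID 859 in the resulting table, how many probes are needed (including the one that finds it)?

3

Insert 870: h=1, slot 1 empty → index 1.
Insert 103: h=4, slot 4 empty → index 4.
Insert 94: h=6, slot 6 empty → index 6.
Insert 320: h=1, slot 1 occupied → index 2.
Insert 859: h=1, slots 1,2 occupied → index 5.
Table: [-, 870, 320, -, 103, 859, 94, -, -, -, -]
Lookup 859: h=1, probe 1,2,5 → found at 5.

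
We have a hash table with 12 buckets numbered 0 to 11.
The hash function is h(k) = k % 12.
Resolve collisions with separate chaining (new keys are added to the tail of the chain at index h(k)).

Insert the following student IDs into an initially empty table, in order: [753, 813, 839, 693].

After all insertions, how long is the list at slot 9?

3

Insert 753: h=9, bucket 9 empty → new chain.
Insert 813: h=9, bucket 9 nonempty → append to chain.
Insert 839: h=11, bucket 11 empty → new chain.
Insert 693: h=9, bucket 9 nonempty → append to chain.
Final buckets:
0: .
1: .
2: .
3: .
4: .
5: .
6: .
7: .
8: .
9: 753 -> 813 -> 693
10: .
11: 839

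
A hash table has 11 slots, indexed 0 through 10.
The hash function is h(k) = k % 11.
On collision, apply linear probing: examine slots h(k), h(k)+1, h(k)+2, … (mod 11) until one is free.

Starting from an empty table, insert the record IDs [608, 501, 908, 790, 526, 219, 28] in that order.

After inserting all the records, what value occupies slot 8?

28

Insert 608: h=3, slot 3 empty => index 3.
Insert 501: h=6, slot 6 empty => index 6.
Insert 908: h=6, slot 6 occupied => index 7.
Insert 790: h=9, slot 9 empty => index 9.
Insert 526: h=9, slot 9 occupied => index 10.
Insert 219: h=10, slot 10 occupied => index 0.
Insert 28: h=6, slots 6,7 occupied => index 8.
Table: [219, _, _, 608, _, _, 501, 908, 28, 790, 526]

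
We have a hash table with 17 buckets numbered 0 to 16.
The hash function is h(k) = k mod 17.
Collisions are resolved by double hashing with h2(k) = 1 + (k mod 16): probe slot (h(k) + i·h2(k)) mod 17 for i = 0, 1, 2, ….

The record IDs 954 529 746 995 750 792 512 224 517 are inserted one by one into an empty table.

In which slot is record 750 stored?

0

954 hashes to 2; slot 2 is free → place at 2.
529 hashes to 2, h2=2; 2 taken → place at 4.
746 hashes to 15; slot 15 is free → place at 15.
995 hashes to 9; slot 9 is free → place at 9.
750 hashes to 2, h2=15; 2 taken → place at 0.
792 hashes to 10; slot 10 is free → place at 10.
512 hashes to 2, h2=1; 2 taken → place at 3.
224 hashes to 3, h2=1; 3,4 taken → place at 5.
517 hashes to 7; slot 7 is free → place at 7.
Table: [750, ., 954, 512, 529, 224, ., 517, ., 995, 792, ., ., ., ., 746, .]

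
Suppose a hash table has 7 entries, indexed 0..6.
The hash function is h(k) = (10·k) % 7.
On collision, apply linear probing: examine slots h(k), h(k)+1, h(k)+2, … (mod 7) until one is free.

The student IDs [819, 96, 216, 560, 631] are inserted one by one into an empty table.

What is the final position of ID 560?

2

819 hashes to 0; slot 0 is free => place at 0.
96 hashes to 1; slot 1 is free => place at 1.
216 hashes to 4; slot 4 is free => place at 4.
560 hashes to 0; 0,1 taken => place at 2.
631 hashes to 3; slot 3 is free => place at 3.
Table: [819, 96, 560, 631, 216, ∅, ∅]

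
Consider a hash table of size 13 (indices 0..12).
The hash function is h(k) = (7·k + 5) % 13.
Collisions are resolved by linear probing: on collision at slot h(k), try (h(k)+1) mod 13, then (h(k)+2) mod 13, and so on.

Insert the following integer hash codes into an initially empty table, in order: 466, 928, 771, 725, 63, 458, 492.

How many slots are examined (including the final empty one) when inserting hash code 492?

466 hashes to 4; slot 4 is free => place at 4.
928 hashes to 1; slot 1 is free => place at 1.
771 hashes to 7; slot 7 is free => place at 7.
725 hashes to 10; slot 10 is free => place at 10.
63 hashes to 4; 4 taken => place at 5.
458 hashes to 0; slot 0 is free => place at 0.
492 hashes to 4; 4,5 taken => place at 6.
Table: [458, 928, ∅, ∅, 466, 63, 492, 771, ∅, ∅, 725, ∅, ∅]

3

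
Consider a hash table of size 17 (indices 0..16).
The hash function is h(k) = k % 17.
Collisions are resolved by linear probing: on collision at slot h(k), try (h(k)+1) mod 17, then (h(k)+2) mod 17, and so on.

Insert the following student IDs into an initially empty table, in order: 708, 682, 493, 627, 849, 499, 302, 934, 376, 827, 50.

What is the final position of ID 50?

Insert 708: h=11, slot 11 empty → index 11.
Insert 682: h=2, slot 2 empty → index 2.
Insert 493: h=0, slot 0 empty → index 0.
Insert 627: h=15, slot 15 empty → index 15.
Insert 849: h=16, slot 16 empty → index 16.
Insert 499: h=6, slot 6 empty → index 6.
Insert 302: h=13, slot 13 empty → index 13.
Insert 934: h=16, slots 16,0 occupied → index 1.
Insert 376: h=2, slot 2 occupied → index 3.
Insert 827: h=11, slot 11 occupied → index 12.
Insert 50: h=16, slots 16,0,1,2,3 occupied → index 4.
Table: [493, 934, 682, 376, 50, —, 499, —, —, —, —, 708, 827, 302, —, 627, 849]

4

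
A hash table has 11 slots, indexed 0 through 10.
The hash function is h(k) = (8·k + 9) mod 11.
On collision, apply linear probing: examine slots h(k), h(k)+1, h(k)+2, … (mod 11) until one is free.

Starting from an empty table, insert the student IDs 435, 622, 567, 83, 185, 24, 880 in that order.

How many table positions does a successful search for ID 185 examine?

Insert 435: h=2, slot 2 empty → index 2.
Insert 622: h=2, slot 2 occupied → index 3.
Insert 567: h=2, slots 2,3 occupied → index 4.
Insert 83: h=2, slots 2,3,4 occupied → index 5.
Insert 185: h=4, slots 4,5 occupied → index 6.
Insert 24: h=3, slots 3,4,5,6 occupied → index 7.
Insert 880: h=9, slot 9 empty → index 9.
Table: [., ., 435, 622, 567, 83, 185, 24, ., 880, .]
Lookup 185: h=4, probe 4,5,6 → found at 6.

3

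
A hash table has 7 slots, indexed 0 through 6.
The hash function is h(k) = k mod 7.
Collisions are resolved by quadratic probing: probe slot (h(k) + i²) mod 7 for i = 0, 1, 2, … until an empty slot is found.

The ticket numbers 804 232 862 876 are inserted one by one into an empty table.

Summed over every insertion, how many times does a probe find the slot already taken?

3

804 hashes to 6; slot 6 is free → place at 6.
232 hashes to 1; slot 1 is free → place at 1.
862 hashes to 1; 1 taken → place at 2.
876 hashes to 1; 1,2 taken → place at 5.
Table: [., 232, 862, ., ., 876, 804]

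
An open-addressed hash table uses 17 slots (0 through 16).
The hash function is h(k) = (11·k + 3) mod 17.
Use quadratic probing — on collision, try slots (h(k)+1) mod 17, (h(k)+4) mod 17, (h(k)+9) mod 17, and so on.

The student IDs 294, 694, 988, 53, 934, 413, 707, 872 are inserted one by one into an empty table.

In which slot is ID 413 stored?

294 hashes to 7; slot 7 is free → place at 7.
694 hashes to 4; slot 4 is free → place at 4.
988 hashes to 8; slot 8 is free → place at 8.
53 hashes to 8; 8 taken → place at 9.
934 hashes to 9; 9 taken → place at 10.
413 hashes to 7; 7,8 taken → place at 11.
707 hashes to 11; 11 taken → place at 12.
872 hashes to 7; 7,8,11 taken → place at 16.
Table: [—, —, —, —, 694, —, —, 294, 988, 53, 934, 413, 707, —, —, —, 872]

11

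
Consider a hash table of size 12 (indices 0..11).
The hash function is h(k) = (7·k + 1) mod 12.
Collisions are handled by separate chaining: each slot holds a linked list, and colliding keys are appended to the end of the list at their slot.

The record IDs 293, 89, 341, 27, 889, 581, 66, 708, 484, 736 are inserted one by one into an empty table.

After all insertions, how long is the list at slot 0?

4

293 -> bucket 0
89 -> bucket 0 (collision)
341 -> bucket 0 (collision)
27 -> bucket 10
889 -> bucket 8
581 -> bucket 0 (collision)
66 -> bucket 7
708 -> bucket 1
484 -> bucket 5
736 -> bucket 5 (collision)
Final buckets:
0: 293 -> 89 -> 341 -> 581
1: 708
2: -
3: -
4: -
5: 484 -> 736
6: -
7: 66
8: 889
9: -
10: 27
11: -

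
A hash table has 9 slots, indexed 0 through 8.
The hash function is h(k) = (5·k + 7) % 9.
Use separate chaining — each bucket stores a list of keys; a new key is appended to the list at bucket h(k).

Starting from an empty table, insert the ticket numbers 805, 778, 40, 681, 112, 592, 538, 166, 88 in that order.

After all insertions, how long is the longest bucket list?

5

Insert 805: h=0, bucket 0 empty -> new chain.
Insert 778: h=0, bucket 0 nonempty -> append to chain.
Insert 40: h=0, bucket 0 nonempty -> append to chain.
Insert 681: h=1, bucket 1 empty -> new chain.
Insert 112: h=0, bucket 0 nonempty -> append to chain.
Insert 592: h=6, bucket 6 empty -> new chain.
Insert 538: h=6, bucket 6 nonempty -> append to chain.
Insert 166: h=0, bucket 0 nonempty -> append to chain.
Insert 88: h=6, bucket 6 nonempty -> append to chain.
Final buckets:
0: 805 -> 778 -> 40 -> 112 -> 166
1: 681
2: .
3: .
4: .
5: .
6: 592 -> 538 -> 88
7: .
8: .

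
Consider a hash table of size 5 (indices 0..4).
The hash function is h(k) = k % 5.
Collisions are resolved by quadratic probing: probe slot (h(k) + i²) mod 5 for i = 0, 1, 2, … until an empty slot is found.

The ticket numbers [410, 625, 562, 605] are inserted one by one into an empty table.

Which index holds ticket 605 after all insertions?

Insert 410: h=0, slot 0 empty -> index 0.
Insert 625: h=0, slot 0 occupied -> index 1.
Insert 562: h=2, slot 2 empty -> index 2.
Insert 605: h=0, slots 0,1 occupied -> index 4.
Table: [410, 625, 562, ∅, 605]

4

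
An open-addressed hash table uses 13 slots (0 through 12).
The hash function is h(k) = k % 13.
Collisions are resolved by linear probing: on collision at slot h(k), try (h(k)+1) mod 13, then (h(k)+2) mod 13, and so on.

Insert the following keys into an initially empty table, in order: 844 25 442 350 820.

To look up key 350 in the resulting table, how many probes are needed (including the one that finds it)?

844: h=12 => slot 12
25: h=12, probe 12,0 => slot 0
442: h=0, probe 0,1 => slot 1
350: h=12, probe 12,0,1,2 => slot 2
820: h=1, probe 1,2,3 => slot 3
Table: [25, 442, 350, 820, ., ., ., ., ., ., ., ., 844]
Lookup 350: h=12, probe 12,0,1,2 → found at 2.

4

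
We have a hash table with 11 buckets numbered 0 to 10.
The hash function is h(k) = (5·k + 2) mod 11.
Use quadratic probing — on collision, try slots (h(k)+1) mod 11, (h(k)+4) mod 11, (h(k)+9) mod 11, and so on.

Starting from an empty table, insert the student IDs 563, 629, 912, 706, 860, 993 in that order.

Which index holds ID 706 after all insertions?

5

Insert 563: h=1, slot 1 empty -> index 1.
Insert 629: h=1, slot 1 occupied -> index 2.
Insert 912: h=8, slot 8 empty -> index 8.
Insert 706: h=1, slots 1,2 occupied -> index 5.
Insert 860: h=1, slots 1,2,5 occupied -> index 10.
Insert 993: h=6, slot 6 empty -> index 6.
Table: [—, 563, 629, —, —, 706, 993, —, 912, —, 860]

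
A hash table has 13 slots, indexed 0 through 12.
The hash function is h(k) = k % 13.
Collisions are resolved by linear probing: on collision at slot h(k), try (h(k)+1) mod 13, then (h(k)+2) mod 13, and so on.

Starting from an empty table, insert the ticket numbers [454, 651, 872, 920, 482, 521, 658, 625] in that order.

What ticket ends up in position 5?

Insert 454: h=12, slot 12 empty → index 12.
Insert 651: h=1, slot 1 empty → index 1.
Insert 872: h=1, slot 1 occupied → index 2.
Insert 920: h=10, slot 10 empty → index 10.
Insert 482: h=1, slots 1,2 occupied → index 3.
Insert 521: h=1, slots 1,2,3 occupied → index 4.
Insert 658: h=8, slot 8 empty → index 8.
Insert 625: h=1, slots 1,2,3,4 occupied → index 5.
Table: [_, 651, 872, 482, 521, 625, _, _, 658, _, 920, _, 454]

625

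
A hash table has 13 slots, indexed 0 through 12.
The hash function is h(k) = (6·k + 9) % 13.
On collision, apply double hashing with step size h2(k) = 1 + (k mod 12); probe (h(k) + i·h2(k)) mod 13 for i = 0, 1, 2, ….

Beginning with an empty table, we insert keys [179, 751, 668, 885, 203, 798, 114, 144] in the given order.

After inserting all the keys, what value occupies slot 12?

Insert 179: h=4, slot 4 empty -> index 4.
Insert 751: h=4, h2=8, slot 4 occupied -> index 12.
Insert 668: h=0, slot 0 empty -> index 0.
Insert 885: h=2, slot 2 empty -> index 2.
Insert 203: h=5, slot 5 empty -> index 5.
Insert 798: h=0, h2=7, slot 0 occupied -> index 7.
Insert 114: h=4, h2=7, slot 4 occupied -> index 11.
Insert 144: h=2, h2=1, slot 2 occupied -> index 3.
Table: [668, _, 885, 144, 179, 203, _, 798, _, _, _, 114, 751]

751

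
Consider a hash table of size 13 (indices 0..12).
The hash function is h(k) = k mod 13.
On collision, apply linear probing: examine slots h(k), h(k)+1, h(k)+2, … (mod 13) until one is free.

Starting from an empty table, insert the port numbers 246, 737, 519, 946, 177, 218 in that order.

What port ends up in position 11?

218

246: h=12 -> slot 12
737: h=9 -> slot 9
519: h=12, probe 12,0 -> slot 0
946: h=10 -> slot 10
177: h=8 -> slot 8
218: h=10, probe 10,11 -> slot 11
Table: [519, ∅, ∅, ∅, ∅, ∅, ∅, ∅, 177, 737, 946, 218, 246]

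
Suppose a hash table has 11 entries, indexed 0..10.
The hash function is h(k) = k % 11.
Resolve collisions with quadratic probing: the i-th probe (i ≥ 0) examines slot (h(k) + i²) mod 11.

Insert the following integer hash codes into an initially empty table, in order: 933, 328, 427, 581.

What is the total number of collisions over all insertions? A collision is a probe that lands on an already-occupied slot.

6

933 hashes to 9; slot 9 is free => place at 9.
328 hashes to 9; 9 taken => place at 10.
427 hashes to 9; 9,10 taken => place at 2.
581 hashes to 9; 9,10,2 taken => place at 7.
Table: [—, —, 427, —, —, —, —, 581, —, 933, 328]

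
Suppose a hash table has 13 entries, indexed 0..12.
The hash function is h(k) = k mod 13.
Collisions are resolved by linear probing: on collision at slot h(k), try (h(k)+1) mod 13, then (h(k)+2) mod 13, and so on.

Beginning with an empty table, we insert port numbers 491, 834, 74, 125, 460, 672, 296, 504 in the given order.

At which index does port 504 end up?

0

491: h=10 → slot 10
834: h=2 → slot 2
74: h=9 → slot 9
125: h=8 → slot 8
460: h=5 → slot 5
672: h=9, probe 9,10,11 → slot 11
296: h=10, probe 10,11,12 → slot 12
504: h=10, probe 10,11,12,0 → slot 0
Table: [504, ∅, 834, ∅, ∅, 460, ∅, ∅, 125, 74, 491, 672, 296]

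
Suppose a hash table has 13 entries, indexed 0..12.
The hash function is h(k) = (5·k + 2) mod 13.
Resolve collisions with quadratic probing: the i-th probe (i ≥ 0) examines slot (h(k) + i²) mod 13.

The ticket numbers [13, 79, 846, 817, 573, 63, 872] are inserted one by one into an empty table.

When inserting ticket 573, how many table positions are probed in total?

13: h=2 -> slot 2
79: h=7 -> slot 7
846: h=7, probe 7,8 -> slot 8
817: h=5 -> slot 5
573: h=7, probe 7,8,11 -> slot 11
63: h=5, probe 5,6 -> slot 6
872: h=7, probe 7,8,11,3 -> slot 3
Table: [., ., 13, 872, ., 817, 63, 79, 846, ., ., 573, .]

3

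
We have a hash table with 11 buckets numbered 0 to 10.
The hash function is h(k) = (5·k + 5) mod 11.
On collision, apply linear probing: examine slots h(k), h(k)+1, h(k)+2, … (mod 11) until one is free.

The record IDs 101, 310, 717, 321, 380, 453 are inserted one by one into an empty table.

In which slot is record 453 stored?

101: h=4 => slot 4
310: h=4, probe 4,5 => slot 5
717: h=4, probe 4,5,6 => slot 6
321: h=4, probe 4,5,6,7 => slot 7
380: h=2 => slot 2
453: h=4, probe 4,5,6,7,8 => slot 8
Table: [_, _, 380, _, 101, 310, 717, 321, 453, _, _]

8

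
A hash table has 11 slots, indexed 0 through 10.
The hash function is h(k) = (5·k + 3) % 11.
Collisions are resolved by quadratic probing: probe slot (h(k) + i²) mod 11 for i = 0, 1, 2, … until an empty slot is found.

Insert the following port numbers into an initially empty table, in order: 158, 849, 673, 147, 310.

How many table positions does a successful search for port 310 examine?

3

158 hashes to 1; slot 1 is free -> place at 1.
849 hashes to 2; slot 2 is free -> place at 2.
673 hashes to 2; 2 taken -> place at 3.
147 hashes to 1; 1,2 taken -> place at 5.
310 hashes to 2; 2,3 taken -> place at 6.
Table: [—, 158, 849, 673, —, 147, 310, —, —, —, —]
Lookup 310: h=2, probe 2,3,6 → found at 6.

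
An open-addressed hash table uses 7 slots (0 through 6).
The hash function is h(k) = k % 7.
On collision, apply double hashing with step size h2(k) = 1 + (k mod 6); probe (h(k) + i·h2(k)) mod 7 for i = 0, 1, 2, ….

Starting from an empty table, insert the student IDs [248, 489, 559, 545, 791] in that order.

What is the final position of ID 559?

1

248 hashes to 3; slot 3 is free → place at 3.
489 hashes to 6; slot 6 is free → place at 6.
559 hashes to 6, h2=2; 6 taken → place at 1.
545 hashes to 6, h2=6; 6 taken → place at 5.
791 hashes to 0; slot 0 is free → place at 0.
Table: [791, 559, —, 248, —, 545, 489]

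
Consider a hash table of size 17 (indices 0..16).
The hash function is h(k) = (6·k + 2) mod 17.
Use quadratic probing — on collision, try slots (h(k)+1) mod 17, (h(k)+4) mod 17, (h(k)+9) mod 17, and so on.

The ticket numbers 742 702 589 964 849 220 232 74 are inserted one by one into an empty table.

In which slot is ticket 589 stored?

1

742: h=0 -> slot 0
702: h=15 -> slot 15
589: h=0, probe 0,1 -> slot 1
964: h=6 -> slot 6
849: h=13 -> slot 13
220: h=13, probe 13,14 -> slot 14
232: h=0, probe 0,1,4 -> slot 4
74: h=4, probe 4,5 -> slot 5
Table: [742, 589, _, _, 232, 74, 964, _, _, _, _, _, _, 849, 220, 702, _]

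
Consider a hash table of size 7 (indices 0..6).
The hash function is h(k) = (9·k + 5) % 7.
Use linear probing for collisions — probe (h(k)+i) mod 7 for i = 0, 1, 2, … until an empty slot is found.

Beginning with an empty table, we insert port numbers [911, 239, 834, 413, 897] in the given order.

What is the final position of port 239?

911: h=0 => slot 0
239: h=0, probe 0,1 => slot 1
834: h=0, probe 0,1,2 => slot 2
413: h=5 => slot 5
897: h=0, probe 0,1,2,3 => slot 3
Table: [911, 239, 834, 897, ∅, 413, ∅]

1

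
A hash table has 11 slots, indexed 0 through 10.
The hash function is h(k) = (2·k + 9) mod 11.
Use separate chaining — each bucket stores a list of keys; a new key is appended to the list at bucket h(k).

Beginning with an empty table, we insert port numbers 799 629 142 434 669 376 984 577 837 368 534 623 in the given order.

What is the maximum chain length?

4

799 -> bucket 1
629 -> bucket 2
142 -> bucket 7
434 -> bucket 8
669 -> bucket 5
376 -> bucket 2 (collision)
984 -> bucket 8 (collision)
577 -> bucket 8 (collision)
837 -> bucket 0
368 -> bucket 8 (collision)
534 -> bucket 10
623 -> bucket 1 (collision)
Final buckets:
0: 837
1: 799 -> 623
2: 629 -> 376
3: ∅
4: ∅
5: 669
6: ∅
7: 142
8: 434 -> 984 -> 577 -> 368
9: ∅
10: 534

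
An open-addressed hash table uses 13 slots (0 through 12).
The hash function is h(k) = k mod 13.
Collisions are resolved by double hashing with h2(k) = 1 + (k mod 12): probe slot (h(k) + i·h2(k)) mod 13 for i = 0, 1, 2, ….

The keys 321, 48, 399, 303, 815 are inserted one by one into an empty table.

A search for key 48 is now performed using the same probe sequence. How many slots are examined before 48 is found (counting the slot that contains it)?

321 hashes to 9; slot 9 is free => place at 9.
48 hashes to 9, h2=1; 9 taken => place at 10.
399 hashes to 9, h2=4; 9 taken => place at 0.
303 hashes to 4; slot 4 is free => place at 4.
815 hashes to 9, h2=12; 9 taken => place at 8.
Table: [399, —, —, —, 303, —, —, —, 815, 321, 48, —, —]
Lookup 48: h=9, h2=1, probe 9,10 → found at 10.

2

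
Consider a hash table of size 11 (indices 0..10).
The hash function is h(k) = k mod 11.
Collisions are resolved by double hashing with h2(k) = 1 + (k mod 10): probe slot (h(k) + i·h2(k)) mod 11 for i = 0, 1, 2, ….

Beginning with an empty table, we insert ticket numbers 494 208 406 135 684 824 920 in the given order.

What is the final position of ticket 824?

494 hashes to 10; slot 10 is free → place at 10.
208 hashes to 10, h2=9; 10 taken → place at 8.
406 hashes to 10, h2=7; 10 taken → place at 6.
135 hashes to 3; slot 3 is free → place at 3.
684 hashes to 2; slot 2 is free → place at 2.
824 hashes to 10, h2=5; 10 taken → place at 4.
920 hashes to 7; slot 7 is free → place at 7.
Table: [_, _, 684, 135, 824, _, 406, 920, 208, _, 494]

4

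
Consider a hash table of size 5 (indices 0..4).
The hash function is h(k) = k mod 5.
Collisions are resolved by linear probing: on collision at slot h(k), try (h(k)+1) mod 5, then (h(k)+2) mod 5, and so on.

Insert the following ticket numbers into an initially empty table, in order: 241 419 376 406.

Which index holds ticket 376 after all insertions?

2

241: h=1 => slot 1
419: h=4 => slot 4
376: h=1, probe 1,2 => slot 2
406: h=1, probe 1,2,3 => slot 3
Table: [., 241, 376, 406, 419]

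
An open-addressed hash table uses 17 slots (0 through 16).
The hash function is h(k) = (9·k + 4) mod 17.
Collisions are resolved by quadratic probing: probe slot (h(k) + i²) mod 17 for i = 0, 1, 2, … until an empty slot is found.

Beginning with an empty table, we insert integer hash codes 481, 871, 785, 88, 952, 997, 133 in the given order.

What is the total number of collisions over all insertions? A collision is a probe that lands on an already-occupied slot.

3

481: h=15 => slot 15
871: h=6 => slot 6
785: h=14 => slot 14
88: h=14, probe 14,15,1 => slot 1
952: h=4 => slot 4
997: h=1, probe 1,2 => slot 2
133: h=11 => slot 11
Table: [., 88, 997, ., 952, ., 871, ., ., ., ., 133, ., ., 785, 481, .]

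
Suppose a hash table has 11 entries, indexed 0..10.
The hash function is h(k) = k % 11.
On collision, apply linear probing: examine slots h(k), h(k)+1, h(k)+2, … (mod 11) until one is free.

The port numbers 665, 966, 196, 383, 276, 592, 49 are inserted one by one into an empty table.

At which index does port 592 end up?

2

Insert 665: h=5, slot 5 empty → index 5.
Insert 966: h=9, slot 9 empty → index 9.
Insert 196: h=9, slot 9 occupied → index 10.
Insert 383: h=9, slots 9,10 occupied → index 0.
Insert 276: h=1, slot 1 empty → index 1.
Insert 592: h=9, slots 9,10,0,1 occupied → index 2.
Insert 49: h=5, slot 5 occupied → index 6.
Table: [383, 276, 592, —, —, 665, 49, —, —, 966, 196]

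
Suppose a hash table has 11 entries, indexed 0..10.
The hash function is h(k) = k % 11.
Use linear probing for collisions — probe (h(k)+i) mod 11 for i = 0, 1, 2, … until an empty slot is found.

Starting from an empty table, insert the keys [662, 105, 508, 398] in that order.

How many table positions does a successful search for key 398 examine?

3

662 hashes to 2; slot 2 is free → place at 2.
105 hashes to 6; slot 6 is free → place at 6.
508 hashes to 2; 2 taken → place at 3.
398 hashes to 2; 2,3 taken → place at 4.
Table: [—, —, 662, 508, 398, —, 105, —, —, —, —]
Lookup 398: h=2, probe 2,3,4 → found at 4.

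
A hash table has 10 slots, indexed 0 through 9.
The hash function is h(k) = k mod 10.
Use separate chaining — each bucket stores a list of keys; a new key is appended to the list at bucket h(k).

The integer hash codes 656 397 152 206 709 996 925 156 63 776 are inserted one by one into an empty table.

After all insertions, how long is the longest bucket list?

5

656 -> bucket 6
397 -> bucket 7
152 -> bucket 2
206 -> bucket 6 (collision)
709 -> bucket 9
996 -> bucket 6 (collision)
925 -> bucket 5
156 -> bucket 6 (collision)
63 -> bucket 3
776 -> bucket 6 (collision)
Final buckets:
0: —
1: —
2: 152
3: 63
4: —
5: 925
6: 656 -> 206 -> 996 -> 156 -> 776
7: 397
8: —
9: 709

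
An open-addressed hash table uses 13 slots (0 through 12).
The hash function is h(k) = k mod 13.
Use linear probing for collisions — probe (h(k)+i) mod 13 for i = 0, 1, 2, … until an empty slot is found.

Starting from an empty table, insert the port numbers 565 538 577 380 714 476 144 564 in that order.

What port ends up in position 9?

565: h=6 -> slot 6
538: h=5 -> slot 5
577: h=5, probe 5,6,7 -> slot 7
380: h=3 -> slot 3
714: h=12 -> slot 12
476: h=8 -> slot 8
144: h=1 -> slot 1
564: h=5, probe 5,6,7,8,9 -> slot 9
Table: [_, 144, _, 380, _, 538, 565, 577, 476, 564, _, _, 714]

564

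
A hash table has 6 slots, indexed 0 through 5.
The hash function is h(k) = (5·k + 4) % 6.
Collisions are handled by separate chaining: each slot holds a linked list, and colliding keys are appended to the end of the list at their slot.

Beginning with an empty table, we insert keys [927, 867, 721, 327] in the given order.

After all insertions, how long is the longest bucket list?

927 -> bucket 1
867 -> bucket 1 (collision)
721 -> bucket 3
327 -> bucket 1 (collision)
Final buckets:
0: —
1: 927 -> 867 -> 327
2: —
3: 721
4: —
5: —

3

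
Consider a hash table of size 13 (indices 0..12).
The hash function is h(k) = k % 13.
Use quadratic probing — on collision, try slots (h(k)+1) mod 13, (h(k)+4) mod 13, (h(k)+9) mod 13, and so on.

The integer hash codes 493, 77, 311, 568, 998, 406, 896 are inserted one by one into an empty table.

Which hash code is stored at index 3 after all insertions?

493: h=12 → slot 12
77: h=12, probe 12,0 → slot 0
311: h=12, probe 12,0,3 → slot 3
568: h=9 → slot 9
998: h=10 → slot 10
406: h=3, probe 3,4 → slot 4
896: h=12, probe 12,0,3,8 → slot 8
Table: [77, —, —, 311, 406, —, —, —, 896, 568, 998, —, 493]

311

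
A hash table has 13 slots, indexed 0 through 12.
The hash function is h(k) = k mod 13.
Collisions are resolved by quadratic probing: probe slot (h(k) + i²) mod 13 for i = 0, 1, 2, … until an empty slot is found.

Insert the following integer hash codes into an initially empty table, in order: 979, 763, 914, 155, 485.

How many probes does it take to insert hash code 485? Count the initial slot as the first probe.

979: h=4 → slot 4
763: h=9 → slot 9
914: h=4, probe 4,5 → slot 5
155: h=12 → slot 12
485: h=4, probe 4,5,8 → slot 8
Table: [∅, ∅, ∅, ∅, 979, 914, ∅, ∅, 485, 763, ∅, ∅, 155]

3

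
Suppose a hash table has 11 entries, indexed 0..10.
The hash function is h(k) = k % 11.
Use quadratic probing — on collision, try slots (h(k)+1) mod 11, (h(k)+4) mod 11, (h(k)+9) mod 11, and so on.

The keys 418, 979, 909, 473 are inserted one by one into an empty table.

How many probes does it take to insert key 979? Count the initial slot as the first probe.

2

Insert 418: h=0, slot 0 empty -> index 0.
Insert 979: h=0, slot 0 occupied -> index 1.
Insert 909: h=7, slot 7 empty -> index 7.
Insert 473: h=0, slots 0,1 occupied -> index 4.
Table: [418, 979, _, _, 473, _, _, 909, _, _, _]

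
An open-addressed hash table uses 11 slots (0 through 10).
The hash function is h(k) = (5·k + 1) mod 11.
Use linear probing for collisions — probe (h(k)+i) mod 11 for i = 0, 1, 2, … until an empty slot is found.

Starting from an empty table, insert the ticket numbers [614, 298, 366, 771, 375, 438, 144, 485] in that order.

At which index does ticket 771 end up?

Insert 614: h=2, slot 2 empty → index 2.
Insert 298: h=6, slot 6 empty → index 6.
Insert 366: h=5, slot 5 empty → index 5.
Insert 771: h=6, slot 6 occupied → index 7.
Insert 375: h=6, slots 6,7 occupied → index 8.
Insert 438: h=2, slot 2 occupied → index 3.
Insert 144: h=6, slots 6,7,8 occupied → index 9.
Insert 485: h=6, slots 6,7,8,9 occupied → index 10.
Table: [-, -, 614, 438, -, 366, 298, 771, 375, 144, 485]

7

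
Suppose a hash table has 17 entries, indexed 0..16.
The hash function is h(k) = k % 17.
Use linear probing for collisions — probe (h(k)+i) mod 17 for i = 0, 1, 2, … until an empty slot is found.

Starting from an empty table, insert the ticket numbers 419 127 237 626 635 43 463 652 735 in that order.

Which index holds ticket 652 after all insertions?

7

419 hashes to 11; slot 11 is free -> place at 11.
127 hashes to 8; slot 8 is free -> place at 8.
237 hashes to 16; slot 16 is free -> place at 16.
626 hashes to 14; slot 14 is free -> place at 14.
635 hashes to 6; slot 6 is free -> place at 6.
43 hashes to 9; slot 9 is free -> place at 9.
463 hashes to 4; slot 4 is free -> place at 4.
652 hashes to 6; 6 taken -> place at 7.
735 hashes to 4; 4 taken -> place at 5.
Table: [-, -, -, -, 463, 735, 635, 652, 127, 43, -, 419, -, -, 626, -, 237]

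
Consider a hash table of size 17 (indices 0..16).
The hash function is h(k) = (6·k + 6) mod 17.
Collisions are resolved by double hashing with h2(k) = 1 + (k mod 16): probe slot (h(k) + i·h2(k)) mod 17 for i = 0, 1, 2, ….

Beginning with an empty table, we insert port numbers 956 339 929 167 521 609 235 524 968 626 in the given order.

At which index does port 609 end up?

7

956: h=13 → slot 13
339: h=0 → slot 0
929: h=4 → slot 4
167: h=5 → slot 5
521: h=4, h2=10, probe 4,14 → slot 14
609: h=5, h2=2, probe 5,7 → slot 7
235: h=5, h2=12, probe 5,0,12 → slot 12
524: h=5, h2=13, probe 5,1 → slot 1
968: h=0, h2=9, probe 0,9 → slot 9
626: h=5, h2=3, probe 5,8 → slot 8
Table: [339, 524, ∅, ∅, 929, 167, ∅, 609, 626, 968, ∅, ∅, 235, 956, 521, ∅, ∅]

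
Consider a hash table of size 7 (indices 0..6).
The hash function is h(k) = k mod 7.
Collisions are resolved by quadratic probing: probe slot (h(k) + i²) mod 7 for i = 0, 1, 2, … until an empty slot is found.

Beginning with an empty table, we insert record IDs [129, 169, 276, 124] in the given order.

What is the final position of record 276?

129: h=3 → slot 3
169: h=1 → slot 1
276: h=3, probe 3,4 → slot 4
124: h=5 → slot 5
Table: [_, 169, _, 129, 276, 124, _]

4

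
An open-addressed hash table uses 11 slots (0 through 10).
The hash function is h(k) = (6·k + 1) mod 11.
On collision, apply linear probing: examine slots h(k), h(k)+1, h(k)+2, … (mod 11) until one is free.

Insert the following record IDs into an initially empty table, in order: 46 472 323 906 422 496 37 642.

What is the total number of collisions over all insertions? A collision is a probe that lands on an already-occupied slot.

14

Insert 46: h=2, slot 2 empty => index 2.
Insert 472: h=6, slot 6 empty => index 6.
Insert 323: h=3, slot 3 empty => index 3.
Insert 906: h=3, slot 3 occupied => index 4.
Insert 422: h=3, slots 3,4 occupied => index 5.
Insert 496: h=7, slot 7 empty => index 7.
Insert 37: h=3, slots 3,4,5,6,7 occupied => index 8.
Insert 642: h=3, slots 3,4,5,6,7,8 occupied => index 9.
Table: [∅, ∅, 46, 323, 906, 422, 472, 496, 37, 642, ∅]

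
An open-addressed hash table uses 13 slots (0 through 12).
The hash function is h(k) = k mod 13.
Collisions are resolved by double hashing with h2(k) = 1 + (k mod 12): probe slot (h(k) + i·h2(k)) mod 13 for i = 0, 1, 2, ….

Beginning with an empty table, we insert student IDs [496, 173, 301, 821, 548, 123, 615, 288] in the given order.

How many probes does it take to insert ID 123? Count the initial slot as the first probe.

2

Insert 496: h=2, slot 2 empty → index 2.
Insert 173: h=4, slot 4 empty → index 4.
Insert 301: h=2, h2=2, slots 2,4 occupied → index 6.
Insert 821: h=2, h2=6, slot 2 occupied → index 8.
Insert 548: h=2, h2=9, slot 2 occupied → index 11.
Insert 123: h=6, h2=4, slot 6 occupied → index 10.
Insert 615: h=4, h2=4, slots 4,8 occupied → index 12.
Insert 288: h=2, h2=1, slot 2 occupied → index 3.
Table: [_, _, 496, 288, 173, _, 301, _, 821, _, 123, 548, 615]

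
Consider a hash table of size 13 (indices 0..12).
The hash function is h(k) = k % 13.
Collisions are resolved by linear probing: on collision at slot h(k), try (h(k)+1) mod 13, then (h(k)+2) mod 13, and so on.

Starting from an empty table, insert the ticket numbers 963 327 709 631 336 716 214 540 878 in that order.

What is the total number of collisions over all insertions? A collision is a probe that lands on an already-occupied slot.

8

963: h=1 -> slot 1
327: h=2 -> slot 2
709: h=7 -> slot 7
631: h=7, probe 7,8 -> slot 8
336: h=11 -> slot 11
716: h=1, probe 1,2,3 -> slot 3
214: h=6 -> slot 6
540: h=7, probe 7,8,9 -> slot 9
878: h=7, probe 7,8,9,10 -> slot 10
Table: [—, 963, 327, 716, —, —, 214, 709, 631, 540, 878, 336, —]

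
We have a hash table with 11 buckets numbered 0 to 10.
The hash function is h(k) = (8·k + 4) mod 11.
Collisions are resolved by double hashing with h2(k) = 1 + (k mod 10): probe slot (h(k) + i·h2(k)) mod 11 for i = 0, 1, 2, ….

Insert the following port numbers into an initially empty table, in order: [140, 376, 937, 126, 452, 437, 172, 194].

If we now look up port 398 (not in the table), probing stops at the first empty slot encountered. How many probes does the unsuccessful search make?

Insert 140: h=2, slot 2 empty -> index 2.
Insert 376: h=9, slot 9 empty -> index 9.
Insert 937: h=9, h2=8, slot 9 occupied -> index 6.
Insert 126: h=0, slot 0 empty -> index 0.
Insert 452: h=1, slot 1 empty -> index 1.
Insert 437: h=2, h2=8, slot 2 occupied -> index 10.
Insert 172: h=5, slot 5 empty -> index 5.
Insert 194: h=5, h2=5, slots 5,10 occupied -> index 4.
Table: [126, 452, 140, ∅, 194, 172, 937, ∅, ∅, 376, 437]
Lookup 398: h=9, h2=9, probe 9,7 → slot 7 empty, not found.

2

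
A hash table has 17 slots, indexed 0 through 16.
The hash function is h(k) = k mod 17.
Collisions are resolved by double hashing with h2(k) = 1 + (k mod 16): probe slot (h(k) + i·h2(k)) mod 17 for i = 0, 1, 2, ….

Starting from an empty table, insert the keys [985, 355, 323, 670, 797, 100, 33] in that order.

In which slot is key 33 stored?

1

985: h=16 -> slot 16
355: h=15 -> slot 15
323: h=0 -> slot 0
670: h=7 -> slot 7
797: h=15, h2=14, probe 15,12 -> slot 12
100: h=15, h2=5, probe 15,3 -> slot 3
33: h=16, h2=2, probe 16,1 -> slot 1
Table: [323, 33, _, 100, _, _, _, 670, _, _, _, _, 797, _, _, 355, 985]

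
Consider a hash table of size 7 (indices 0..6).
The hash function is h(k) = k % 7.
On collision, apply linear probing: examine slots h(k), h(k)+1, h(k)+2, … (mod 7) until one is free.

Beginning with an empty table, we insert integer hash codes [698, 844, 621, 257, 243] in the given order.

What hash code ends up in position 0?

698 hashes to 5; slot 5 is free -> place at 5.
844 hashes to 4; slot 4 is free -> place at 4.
621 hashes to 5; 5 taken -> place at 6.
257 hashes to 5; 5,6 taken -> place at 0.
243 hashes to 5; 5,6,0 taken -> place at 1.
Table: [257, 243, ., ., 844, 698, 621]

257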